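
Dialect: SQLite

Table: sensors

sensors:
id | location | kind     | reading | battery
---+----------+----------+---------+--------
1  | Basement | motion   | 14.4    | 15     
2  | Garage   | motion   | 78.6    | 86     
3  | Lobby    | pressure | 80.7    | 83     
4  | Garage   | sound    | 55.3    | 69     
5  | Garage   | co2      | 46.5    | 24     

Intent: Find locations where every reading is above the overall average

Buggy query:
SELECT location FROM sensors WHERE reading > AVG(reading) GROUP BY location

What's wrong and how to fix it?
Bug: WHERE evaluates per row before aggregation, so AVG() is unavailable

Fix: Compute the overall average in a scalar subquery and compare each group's MIN against it in HAVING

Corrected query:
SELECT location FROM sensors GROUP BY location HAVING MIN(reading) > (SELECT AVG(reading) FROM sensors)

Result:
location
--------
Lobby   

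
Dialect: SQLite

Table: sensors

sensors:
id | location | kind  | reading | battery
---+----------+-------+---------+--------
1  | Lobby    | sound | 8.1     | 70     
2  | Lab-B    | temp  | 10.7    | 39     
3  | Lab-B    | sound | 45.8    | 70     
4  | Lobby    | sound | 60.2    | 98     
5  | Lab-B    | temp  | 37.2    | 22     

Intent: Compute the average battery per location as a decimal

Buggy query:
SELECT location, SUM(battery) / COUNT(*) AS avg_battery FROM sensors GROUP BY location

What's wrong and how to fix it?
Bug: Both operands are integers, so '/' performs integer division and truncates

Fix: Cast one side to REAL so the division keeps the fractional part

Corrected query:
SELECT location, SUM(battery) * 1.0 / COUNT(*) AS avg_battery FROM sensors GROUP BY location

Result:
location | avg_battery
---------+------------
Lab-B    | 43.666667  
Lobby    | 84         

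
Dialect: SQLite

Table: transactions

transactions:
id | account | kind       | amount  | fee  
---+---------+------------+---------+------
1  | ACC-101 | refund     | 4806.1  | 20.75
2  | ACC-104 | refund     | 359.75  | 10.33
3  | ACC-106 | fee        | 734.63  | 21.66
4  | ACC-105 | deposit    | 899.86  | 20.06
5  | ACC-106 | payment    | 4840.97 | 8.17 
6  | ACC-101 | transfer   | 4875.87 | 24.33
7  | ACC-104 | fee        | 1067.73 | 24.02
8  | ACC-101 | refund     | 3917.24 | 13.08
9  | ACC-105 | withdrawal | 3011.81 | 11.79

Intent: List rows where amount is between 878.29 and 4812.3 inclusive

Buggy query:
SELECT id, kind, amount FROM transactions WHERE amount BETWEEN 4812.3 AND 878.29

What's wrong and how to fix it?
Bug: The bounds are reversed; BETWEEN a AND b requires a <= b to match anything

Fix: Swap the bounds so the smaller value comes first

Corrected query:
SELECT id, kind, amount FROM transactions WHERE amount BETWEEN 878.29 AND 4812.3

Result:
id | kind       | amount 
---+------------+--------
1  | refund     | 4806.1 
4  | deposit    | 899.86 
7  | fee        | 1067.73
8  | refund     | 3917.24
9  | withdrawal | 3011.81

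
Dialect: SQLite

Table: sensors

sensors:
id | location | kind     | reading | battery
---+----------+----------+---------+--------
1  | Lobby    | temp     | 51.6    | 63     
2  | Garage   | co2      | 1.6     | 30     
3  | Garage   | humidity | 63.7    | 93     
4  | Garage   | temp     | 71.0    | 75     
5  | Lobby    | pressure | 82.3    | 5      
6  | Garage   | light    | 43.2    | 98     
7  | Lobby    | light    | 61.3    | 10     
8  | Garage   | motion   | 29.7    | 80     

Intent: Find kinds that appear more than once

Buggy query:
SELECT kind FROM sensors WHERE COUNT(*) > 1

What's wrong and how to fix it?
Bug: WHERE can't reference COUNT(*); aggregates are computed after WHERE

Fix: Group first, then use HAVING for the count condition

Corrected query:
SELECT kind FROM sensors GROUP BY kind HAVING COUNT(*) > 1

Result:
kind 
-----
light
temp 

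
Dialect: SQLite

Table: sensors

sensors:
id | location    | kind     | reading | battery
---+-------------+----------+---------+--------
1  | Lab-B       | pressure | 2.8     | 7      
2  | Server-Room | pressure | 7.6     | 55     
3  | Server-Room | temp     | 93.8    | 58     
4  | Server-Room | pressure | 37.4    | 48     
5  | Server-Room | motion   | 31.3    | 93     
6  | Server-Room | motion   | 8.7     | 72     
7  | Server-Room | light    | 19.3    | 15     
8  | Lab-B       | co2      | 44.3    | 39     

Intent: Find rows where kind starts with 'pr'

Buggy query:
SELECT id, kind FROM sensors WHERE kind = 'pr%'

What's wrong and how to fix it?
Bug: '=' compares the literal string including the % character; pattern matching needs LIKE

Fix: Use LIKE for wildcard pattern matching

Corrected query:
SELECT id, kind FROM sensors WHERE kind LIKE 'pr%'

Result:
id | kind    
---+---------
1  | pressure
2  | pressure
4  | pressure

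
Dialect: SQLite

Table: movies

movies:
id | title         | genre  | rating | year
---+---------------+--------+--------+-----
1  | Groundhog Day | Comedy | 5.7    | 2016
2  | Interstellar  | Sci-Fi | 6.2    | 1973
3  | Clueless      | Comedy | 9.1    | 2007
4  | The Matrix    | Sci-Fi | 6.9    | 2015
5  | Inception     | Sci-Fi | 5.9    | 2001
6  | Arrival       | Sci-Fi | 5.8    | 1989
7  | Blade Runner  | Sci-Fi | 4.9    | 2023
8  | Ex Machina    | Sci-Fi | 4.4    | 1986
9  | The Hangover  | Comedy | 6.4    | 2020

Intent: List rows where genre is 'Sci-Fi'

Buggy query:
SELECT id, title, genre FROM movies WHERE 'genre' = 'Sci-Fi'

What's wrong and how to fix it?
Bug: 'genre' in single quotes is a string literal, not the column; the comparison is literal-vs-literal and never true

Fix: Remove the quotes around the column name (or use double quotes for an identifier)

Corrected query:
SELECT id, title, genre FROM movies WHERE genre = 'Sci-Fi'

Result:
id | title        | genre 
---+--------------+-------
2  | Interstellar | Sci-Fi
4  | The Matrix   | Sci-Fi
5  | Inception    | Sci-Fi
6  | Arrival      | Sci-Fi
7  | Blade Runner | Sci-Fi
8  | Ex Machina   | Sci-Fi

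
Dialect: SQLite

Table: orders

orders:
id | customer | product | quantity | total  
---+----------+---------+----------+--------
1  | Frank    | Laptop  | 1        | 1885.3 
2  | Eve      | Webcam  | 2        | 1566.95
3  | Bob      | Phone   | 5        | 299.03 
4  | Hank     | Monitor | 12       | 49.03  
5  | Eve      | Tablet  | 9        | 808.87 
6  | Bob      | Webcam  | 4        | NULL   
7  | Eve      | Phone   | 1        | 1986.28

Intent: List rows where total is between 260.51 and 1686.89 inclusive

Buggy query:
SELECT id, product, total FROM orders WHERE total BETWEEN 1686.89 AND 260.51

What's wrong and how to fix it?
Bug: The bounds are reversed; BETWEEN a AND b requires a <= b to match anything

Fix: Write BETWEEN 260.51 AND 1686.89

Corrected query:
SELECT id, product, total FROM orders WHERE total BETWEEN 260.51 AND 1686.89

Result:
id | product | total  
---+---------+--------
2  | Webcam  | 1566.95
3  | Phone   | 299.03 
5  | Tablet  | 808.87 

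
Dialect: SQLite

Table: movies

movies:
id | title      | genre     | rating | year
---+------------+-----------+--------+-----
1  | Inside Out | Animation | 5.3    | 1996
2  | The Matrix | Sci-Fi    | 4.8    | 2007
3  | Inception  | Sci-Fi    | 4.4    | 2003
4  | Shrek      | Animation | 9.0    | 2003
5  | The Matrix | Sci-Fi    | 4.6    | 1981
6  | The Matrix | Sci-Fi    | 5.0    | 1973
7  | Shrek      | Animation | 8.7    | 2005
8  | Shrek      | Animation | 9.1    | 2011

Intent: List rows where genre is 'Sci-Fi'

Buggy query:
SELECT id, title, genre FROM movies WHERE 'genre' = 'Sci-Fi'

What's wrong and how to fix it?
Bug: Single quotes denote string literals in SQL; the column name is being compared as a constant string

Fix: Remove the quotes around the column name (or use double quotes for an identifier)

Corrected query:
SELECT id, title, genre FROM movies WHERE genre = 'Sci-Fi'

Result:
id | title      | genre 
---+------------+-------
2  | The Matrix | Sci-Fi
3  | Inception  | Sci-Fi
5  | The Matrix | Sci-Fi
6  | The Matrix | Sci-Fi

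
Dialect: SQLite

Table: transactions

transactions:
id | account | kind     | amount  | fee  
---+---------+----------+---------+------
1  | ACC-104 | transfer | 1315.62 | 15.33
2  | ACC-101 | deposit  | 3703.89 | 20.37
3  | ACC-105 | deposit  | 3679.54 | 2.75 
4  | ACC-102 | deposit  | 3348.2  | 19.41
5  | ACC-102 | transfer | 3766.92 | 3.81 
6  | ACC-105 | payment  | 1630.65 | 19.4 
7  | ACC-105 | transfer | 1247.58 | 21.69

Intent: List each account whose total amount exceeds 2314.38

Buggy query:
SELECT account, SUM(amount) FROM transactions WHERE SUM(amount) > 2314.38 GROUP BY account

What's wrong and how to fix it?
Bug: Aggregate functions cannot appear in a WHERE clause

Fix: Move the aggregate condition to a HAVING clause

Corrected query:
SELECT account, SUM(amount) FROM transactions GROUP BY account HAVING SUM(amount) > 2314.38

Result:
account | SUM(amount)
--------+------------
ACC-101 | 3703.89    
ACC-102 | 7115.12    
ACC-105 | 6557.77    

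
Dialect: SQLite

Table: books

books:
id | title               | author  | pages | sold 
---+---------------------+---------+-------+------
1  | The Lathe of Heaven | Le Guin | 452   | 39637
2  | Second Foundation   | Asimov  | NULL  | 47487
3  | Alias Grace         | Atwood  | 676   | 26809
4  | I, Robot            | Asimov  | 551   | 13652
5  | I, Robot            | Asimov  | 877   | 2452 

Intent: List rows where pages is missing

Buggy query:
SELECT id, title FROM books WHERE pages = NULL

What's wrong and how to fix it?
Bug: Comparing to NULL with '=' never matches; NULL = NULL is unknown, not true

Fix: Use IS NULL to test for NULL

Corrected query:
SELECT id, title FROM books WHERE pages IS NULL

Result:
id | title            
---+------------------
2  | Second Foundation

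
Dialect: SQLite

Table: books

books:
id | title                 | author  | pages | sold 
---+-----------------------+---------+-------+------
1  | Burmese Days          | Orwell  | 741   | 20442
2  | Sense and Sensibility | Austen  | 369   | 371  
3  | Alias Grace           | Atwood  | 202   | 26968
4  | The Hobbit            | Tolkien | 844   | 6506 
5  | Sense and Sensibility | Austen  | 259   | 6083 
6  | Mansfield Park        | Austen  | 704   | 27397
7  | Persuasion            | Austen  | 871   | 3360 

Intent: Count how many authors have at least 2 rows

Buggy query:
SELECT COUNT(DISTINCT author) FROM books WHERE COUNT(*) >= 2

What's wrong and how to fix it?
Bug: COUNT(*) cannot appear in WHERE; the per-group count doesn't exist yet

Fix: Use a subquery that GROUPs and filters with HAVING, then count its rows

Corrected query:
SELECT COUNT(*) FROM (SELECT author FROM books GROUP BY author HAVING COUNT(*) >= 2)

Result:
COUNT(*)
--------
1       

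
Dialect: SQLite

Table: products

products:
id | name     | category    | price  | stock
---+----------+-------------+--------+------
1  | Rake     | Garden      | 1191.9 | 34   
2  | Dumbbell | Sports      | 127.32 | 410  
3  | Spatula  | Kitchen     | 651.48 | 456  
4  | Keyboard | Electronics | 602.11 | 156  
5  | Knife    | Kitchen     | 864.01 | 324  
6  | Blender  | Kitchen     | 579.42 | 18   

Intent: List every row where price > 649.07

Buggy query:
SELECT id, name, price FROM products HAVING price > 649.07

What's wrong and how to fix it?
Bug: HAVING filters the output of aggregation, but this query has no GROUP BY and no aggregate functions, so SQLite rejects it (HAVING clause on a non-aggregate query); the condition here is per row

Fix: Use WHERE for row-level filtering

Corrected query:
SELECT id, name, price FROM products WHERE price > 649.07

Result:
id | name    | price 
---+---------+-------
1  | Rake    | 1191.9
3  | Spatula | 651.48
5  | Knife   | 864.01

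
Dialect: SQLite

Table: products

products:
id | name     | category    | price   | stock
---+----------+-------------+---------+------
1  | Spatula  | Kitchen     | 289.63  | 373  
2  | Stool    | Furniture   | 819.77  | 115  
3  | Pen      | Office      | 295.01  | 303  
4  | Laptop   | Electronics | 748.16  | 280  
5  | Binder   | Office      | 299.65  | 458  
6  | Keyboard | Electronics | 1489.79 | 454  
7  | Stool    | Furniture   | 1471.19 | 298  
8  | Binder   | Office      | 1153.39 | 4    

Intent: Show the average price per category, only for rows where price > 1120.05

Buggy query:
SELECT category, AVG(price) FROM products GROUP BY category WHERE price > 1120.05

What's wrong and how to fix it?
Bug: Row-level WHERE must come before GROUP BY in the clause order

Fix: Move the WHERE clause before GROUP BY

Corrected query:
SELECT category, AVG(price) FROM products WHERE price > 1120.05 GROUP BY category

Result:
category    | AVG(price)
------------+-----------
Electronics | 1489.79   
Furniture   | 1471.19   
Office      | 1153.39   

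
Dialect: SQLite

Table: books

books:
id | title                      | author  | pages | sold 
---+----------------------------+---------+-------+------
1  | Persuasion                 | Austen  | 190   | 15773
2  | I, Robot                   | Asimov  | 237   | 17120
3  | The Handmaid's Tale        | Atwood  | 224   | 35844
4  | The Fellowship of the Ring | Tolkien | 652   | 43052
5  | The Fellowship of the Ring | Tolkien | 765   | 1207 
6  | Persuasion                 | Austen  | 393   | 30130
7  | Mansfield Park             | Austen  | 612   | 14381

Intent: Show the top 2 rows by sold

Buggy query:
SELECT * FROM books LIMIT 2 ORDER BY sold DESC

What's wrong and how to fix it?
Bug: ORDER BY cannot follow LIMIT; LIMIT is the final clause

Fix: Swap the clauses: ORDER BY first, then LIMIT

Corrected query:
SELECT * FROM books ORDER BY sold DESC LIMIT 2

Result:
id | title                      | author  | pages | sold 
---+----------------------------+---------+-------+------
4  | The Fellowship of the Ring | Tolkien | 652   | 43052
3  | The Handmaid's Tale        | Atwood  | 224   | 35844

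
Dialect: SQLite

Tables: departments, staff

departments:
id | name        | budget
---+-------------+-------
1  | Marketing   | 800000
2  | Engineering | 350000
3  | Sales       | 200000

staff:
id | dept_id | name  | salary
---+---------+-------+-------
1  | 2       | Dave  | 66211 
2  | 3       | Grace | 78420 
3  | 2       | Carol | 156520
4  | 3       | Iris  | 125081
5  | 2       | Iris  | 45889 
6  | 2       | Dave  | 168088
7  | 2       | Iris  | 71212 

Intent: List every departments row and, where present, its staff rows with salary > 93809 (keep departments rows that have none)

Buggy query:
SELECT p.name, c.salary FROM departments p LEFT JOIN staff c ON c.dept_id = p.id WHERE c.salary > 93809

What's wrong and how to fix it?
Bug: A WHERE condition on the right-hand table after LEFT JOIN drops unmatched parents

Fix: Move the right-table condition into the ON clause so unmatched parents are kept

Corrected query:
SELECT p.name, c.salary FROM departments p LEFT JOIN staff c ON c.dept_id = p.id AND c.salary > 93809

Result:
name        | salary
------------+-------
Marketing   | NULL  
Engineering | 156520
Engineering | 168088
Sales       | 125081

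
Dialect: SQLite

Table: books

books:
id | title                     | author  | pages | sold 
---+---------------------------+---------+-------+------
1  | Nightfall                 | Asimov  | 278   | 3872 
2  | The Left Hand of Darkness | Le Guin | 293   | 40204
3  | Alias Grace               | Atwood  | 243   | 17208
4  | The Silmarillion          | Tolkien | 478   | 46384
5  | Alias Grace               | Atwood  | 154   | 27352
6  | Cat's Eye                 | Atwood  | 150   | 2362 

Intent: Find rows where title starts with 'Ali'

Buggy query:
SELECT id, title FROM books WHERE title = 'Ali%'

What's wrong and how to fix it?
Bug: Wildcards only work with LIKE; '=' treats '%' as a literal character

Fix: Replace '=' with LIKE so 'Ali%' is treated as a pattern

Corrected query:
SELECT id, title FROM books WHERE title LIKE 'Ali%'

Result:
id | title      
---+------------
3  | Alias Grace
5  | Alias Grace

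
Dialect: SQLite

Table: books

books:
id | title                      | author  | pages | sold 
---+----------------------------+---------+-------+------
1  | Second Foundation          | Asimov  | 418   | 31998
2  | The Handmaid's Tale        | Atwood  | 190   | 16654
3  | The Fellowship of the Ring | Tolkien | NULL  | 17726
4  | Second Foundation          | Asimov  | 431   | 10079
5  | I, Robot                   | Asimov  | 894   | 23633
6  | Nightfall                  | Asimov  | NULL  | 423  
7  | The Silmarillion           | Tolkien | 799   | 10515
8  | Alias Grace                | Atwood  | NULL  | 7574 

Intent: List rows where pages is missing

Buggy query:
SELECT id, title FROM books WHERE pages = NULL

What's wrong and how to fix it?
Bug: '= NULL' is always unknown in SQL three-valued logic, so no rows match

Fix: Use IS NULL to test for NULL

Corrected query:
SELECT id, title FROM books WHERE pages IS NULL

Result:
id | title                     
---+---------------------------
3  | The Fellowship of the Ring
6  | Nightfall                 
8  | Alias Grace               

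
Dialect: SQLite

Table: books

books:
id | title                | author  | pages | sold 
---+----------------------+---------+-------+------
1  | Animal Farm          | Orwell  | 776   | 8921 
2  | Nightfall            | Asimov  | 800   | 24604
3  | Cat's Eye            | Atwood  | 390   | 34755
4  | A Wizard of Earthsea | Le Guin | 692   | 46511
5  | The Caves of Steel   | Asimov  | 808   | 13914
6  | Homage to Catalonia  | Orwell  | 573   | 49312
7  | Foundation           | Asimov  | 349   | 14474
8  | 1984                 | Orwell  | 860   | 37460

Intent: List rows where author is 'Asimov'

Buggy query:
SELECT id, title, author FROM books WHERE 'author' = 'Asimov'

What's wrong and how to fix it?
Bug: Single quotes denote string literals in SQL; the column name is being compared as a constant string

Fix: Remove the quotes around the column name (or use double quotes for an identifier)

Corrected query:
SELECT id, title, author FROM books WHERE author = 'Asimov'

Result:
id | title              | author
---+--------------------+-------
2  | Nightfall          | Asimov
5  | The Caves of Steel | Asimov
7  | Foundation         | Asimov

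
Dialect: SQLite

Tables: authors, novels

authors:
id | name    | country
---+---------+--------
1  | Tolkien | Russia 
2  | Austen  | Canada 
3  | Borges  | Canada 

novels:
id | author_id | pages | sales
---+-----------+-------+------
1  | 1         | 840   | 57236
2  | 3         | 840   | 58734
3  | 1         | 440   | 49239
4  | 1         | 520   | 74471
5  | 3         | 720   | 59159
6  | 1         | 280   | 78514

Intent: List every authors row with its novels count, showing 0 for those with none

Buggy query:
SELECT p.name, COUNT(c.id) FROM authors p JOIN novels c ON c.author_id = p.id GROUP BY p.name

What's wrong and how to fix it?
Bug: INNER JOIN drops authors rows that have no matching novels rows

Fix: Use LEFT JOIN so parents without children still appear (COUNT(c.id) gives 0)

Corrected query:
SELECT p.name, COUNT(c.id) FROM authors p LEFT JOIN novels c ON c.author_id = p.id GROUP BY p.name

Result:
name    | COUNT(c.id)
--------+------------
Austen  | 0          
Borges  | 2          
Tolkien | 4          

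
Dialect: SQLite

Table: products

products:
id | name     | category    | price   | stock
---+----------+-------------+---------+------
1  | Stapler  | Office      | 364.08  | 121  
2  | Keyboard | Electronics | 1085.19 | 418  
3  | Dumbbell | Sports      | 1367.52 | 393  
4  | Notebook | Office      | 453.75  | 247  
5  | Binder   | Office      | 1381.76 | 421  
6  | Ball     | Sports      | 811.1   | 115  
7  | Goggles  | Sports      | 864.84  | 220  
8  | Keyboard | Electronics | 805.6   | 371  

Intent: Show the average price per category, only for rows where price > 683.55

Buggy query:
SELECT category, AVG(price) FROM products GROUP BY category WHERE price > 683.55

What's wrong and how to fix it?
Bug: Row-level WHERE must come before GROUP BY in the clause order

Fix: Place WHERE between FROM and GROUP BY

Corrected query:
SELECT category, AVG(price) FROM products WHERE price > 683.55 GROUP BY category

Result:
category    | AVG(price) 
------------+------------
Electronics | 945.395    
Office      | 1381.76    
Sports      | 1014.486667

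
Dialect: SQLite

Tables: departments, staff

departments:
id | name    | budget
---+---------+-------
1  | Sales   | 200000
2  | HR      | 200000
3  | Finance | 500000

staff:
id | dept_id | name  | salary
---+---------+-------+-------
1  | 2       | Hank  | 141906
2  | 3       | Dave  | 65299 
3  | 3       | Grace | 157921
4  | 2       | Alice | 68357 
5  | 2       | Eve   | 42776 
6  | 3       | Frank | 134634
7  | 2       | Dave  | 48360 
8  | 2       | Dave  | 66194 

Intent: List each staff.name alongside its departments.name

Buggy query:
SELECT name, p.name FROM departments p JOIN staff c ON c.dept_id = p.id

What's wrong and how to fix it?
Bug: Both tables have a 'name' column; the unqualified reference is ambiguous

Fix: Qualify the column with its table alias (c.name)

Corrected query:
SELECT c.name, p.name FROM departments p JOIN staff c ON c.dept_id = p.id

Result:
name  | name   
------+--------
Hank  | HR     
Dave  | Finance
Grace | Finance
Alice | HR     
Eve   | HR     
Frank | Finance
Dave  | HR     
Dave  | HR     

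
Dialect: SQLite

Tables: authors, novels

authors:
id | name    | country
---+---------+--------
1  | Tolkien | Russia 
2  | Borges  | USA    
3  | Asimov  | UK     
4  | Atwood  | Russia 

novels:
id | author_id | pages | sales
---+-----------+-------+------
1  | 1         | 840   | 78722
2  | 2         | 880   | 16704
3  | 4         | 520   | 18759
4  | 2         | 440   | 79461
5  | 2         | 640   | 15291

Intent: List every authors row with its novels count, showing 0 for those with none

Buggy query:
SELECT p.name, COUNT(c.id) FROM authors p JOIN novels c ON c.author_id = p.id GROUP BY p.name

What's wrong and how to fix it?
Bug: An inner join excludes parents with zero children

Fix: Use LEFT JOIN so parents without children still appear (COUNT(c.id) gives 0)

Corrected query:
SELECT p.name, COUNT(c.id) FROM authors p LEFT JOIN novels c ON c.author_id = p.id GROUP BY p.name

Result:
name    | COUNT(c.id)
--------+------------
Asimov  | 0          
Atwood  | 1          
Borges  | 3          
Tolkien | 1          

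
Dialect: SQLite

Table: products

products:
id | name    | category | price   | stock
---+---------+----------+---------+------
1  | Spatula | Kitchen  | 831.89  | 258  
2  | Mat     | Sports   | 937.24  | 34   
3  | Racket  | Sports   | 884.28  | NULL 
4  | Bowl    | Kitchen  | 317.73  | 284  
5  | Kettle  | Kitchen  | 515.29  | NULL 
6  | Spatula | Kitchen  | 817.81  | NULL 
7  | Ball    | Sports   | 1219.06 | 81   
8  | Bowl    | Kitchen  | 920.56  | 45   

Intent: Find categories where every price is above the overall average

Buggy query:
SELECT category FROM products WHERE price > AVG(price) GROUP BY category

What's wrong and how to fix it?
Bug: WHERE evaluates per row before aggregation, so AVG() is unavailable

Fix: Compute the overall average in a scalar subquery and compare each group's MIN against it in HAVING

Corrected query:
SELECT category FROM products GROUP BY category HAVING MIN(price) > (SELECT AVG(price) FROM products)

Result:
category
--------
Sports  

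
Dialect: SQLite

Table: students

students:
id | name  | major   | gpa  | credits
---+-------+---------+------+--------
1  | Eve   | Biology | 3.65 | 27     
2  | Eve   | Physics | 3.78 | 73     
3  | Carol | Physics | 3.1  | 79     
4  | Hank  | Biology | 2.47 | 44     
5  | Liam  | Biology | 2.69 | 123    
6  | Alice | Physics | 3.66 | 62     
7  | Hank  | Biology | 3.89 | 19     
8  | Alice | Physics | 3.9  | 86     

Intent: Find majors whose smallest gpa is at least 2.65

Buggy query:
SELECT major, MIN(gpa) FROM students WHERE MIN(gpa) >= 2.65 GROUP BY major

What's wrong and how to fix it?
Bug: Aggregates like MIN are computed per group after WHERE runs

Fix: Use HAVING for the per-group MIN condition

Corrected query:
SELECT major, MIN(gpa) FROM students GROUP BY major HAVING MIN(gpa) >= 2.65

Result:
major   | MIN(gpa)
--------+---------
Physics | 3.1     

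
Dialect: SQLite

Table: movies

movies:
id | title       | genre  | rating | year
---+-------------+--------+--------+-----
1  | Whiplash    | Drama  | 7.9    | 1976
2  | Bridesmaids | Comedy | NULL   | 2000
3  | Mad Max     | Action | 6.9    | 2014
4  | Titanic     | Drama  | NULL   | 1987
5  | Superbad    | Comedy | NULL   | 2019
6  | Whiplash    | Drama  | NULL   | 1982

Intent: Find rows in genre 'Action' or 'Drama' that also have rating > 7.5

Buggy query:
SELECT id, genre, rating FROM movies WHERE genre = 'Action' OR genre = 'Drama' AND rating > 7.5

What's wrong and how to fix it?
Bug: AND binds tighter than OR, so this parses as genre = 'Action' OR (genre = 'Drama' AND rating > 7.5)

Fix: Group the OR with parentheses (or use IN), then AND the threshold

Corrected query:
SELECT id, genre, rating FROM movies WHERE (genre = 'Action' OR genre = 'Drama') AND rating > 7.5

Result:
id | genre | rating
---+-------+-------
1  | Drama | 7.9   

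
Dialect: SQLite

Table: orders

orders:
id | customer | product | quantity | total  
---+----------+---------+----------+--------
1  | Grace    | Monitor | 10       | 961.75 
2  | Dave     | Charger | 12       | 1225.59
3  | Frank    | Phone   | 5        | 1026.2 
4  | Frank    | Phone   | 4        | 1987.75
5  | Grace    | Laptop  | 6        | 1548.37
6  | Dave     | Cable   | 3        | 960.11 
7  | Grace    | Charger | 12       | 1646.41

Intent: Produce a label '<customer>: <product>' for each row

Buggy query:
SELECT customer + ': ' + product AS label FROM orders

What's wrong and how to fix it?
Bug: SQLite uses || for string concatenation; + coerces text to numbers (yielding 0)

Fix: Replace + with || to concatenate text

Corrected query:
SELECT customer || ': ' || product AS label FROM orders

Result:
label         
--------------
Grace: Monitor
Dave: Charger 
Frank: Phone  
Frank: Phone  
Grace: Laptop 
Dave: Cable   
Grace: Charger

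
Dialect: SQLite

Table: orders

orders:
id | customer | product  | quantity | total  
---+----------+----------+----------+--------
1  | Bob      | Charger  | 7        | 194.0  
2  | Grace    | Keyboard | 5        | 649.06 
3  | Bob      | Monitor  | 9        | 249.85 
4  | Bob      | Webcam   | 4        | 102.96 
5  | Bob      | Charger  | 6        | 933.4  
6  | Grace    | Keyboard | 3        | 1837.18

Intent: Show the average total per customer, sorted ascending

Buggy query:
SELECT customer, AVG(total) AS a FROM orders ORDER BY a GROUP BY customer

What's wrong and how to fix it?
Bug: GROUP BY must precede ORDER BY

Fix: Reorder: SELECT … FROM … GROUP BY … ORDER BY …

Corrected query:
SELECT customer, AVG(total) AS a FROM orders GROUP BY customer ORDER BY a

Result:
customer | a       
---------+---------
Bob      | 370.0525
Grace    | 1243.12 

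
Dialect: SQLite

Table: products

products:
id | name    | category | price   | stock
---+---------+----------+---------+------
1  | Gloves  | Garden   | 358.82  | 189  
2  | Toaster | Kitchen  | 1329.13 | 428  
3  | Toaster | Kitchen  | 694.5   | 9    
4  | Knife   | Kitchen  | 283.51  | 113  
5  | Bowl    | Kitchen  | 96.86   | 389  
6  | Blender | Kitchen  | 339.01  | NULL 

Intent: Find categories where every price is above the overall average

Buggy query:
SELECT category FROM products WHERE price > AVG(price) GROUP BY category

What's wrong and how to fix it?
Bug: WHERE evaluates per row before aggregation, so AVG() is unavailable

Fix: Compute the overall average in a scalar subquery and compare each group's MIN against it in HAVING

Corrected query:
SELECT category FROM products GROUP BY category HAVING MIN(price) > (SELECT AVG(price) FROM products)

Result:
(no rows)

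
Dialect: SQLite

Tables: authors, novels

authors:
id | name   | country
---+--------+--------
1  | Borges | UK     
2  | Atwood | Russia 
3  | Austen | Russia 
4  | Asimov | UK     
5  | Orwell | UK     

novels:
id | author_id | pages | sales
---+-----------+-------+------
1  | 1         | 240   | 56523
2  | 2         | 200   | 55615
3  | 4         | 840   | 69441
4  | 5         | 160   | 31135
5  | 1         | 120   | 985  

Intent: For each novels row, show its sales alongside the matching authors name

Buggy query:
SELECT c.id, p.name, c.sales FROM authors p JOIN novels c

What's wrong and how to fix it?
Bug: Missing join condition: each novels row is matched to all authors rows instead of just its own

Fix: Add ON c.author_id = p.id to the JOIN

Corrected query:
SELECT c.id, p.name, c.sales FROM authors p JOIN novels c ON c.author_id = p.id

Result:
id | name   | sales
---+--------+------
1  | Borges | 56523
2  | Atwood | 55615
3  | Asimov | 69441
4  | Orwell | 31135
5  | Borges | 985  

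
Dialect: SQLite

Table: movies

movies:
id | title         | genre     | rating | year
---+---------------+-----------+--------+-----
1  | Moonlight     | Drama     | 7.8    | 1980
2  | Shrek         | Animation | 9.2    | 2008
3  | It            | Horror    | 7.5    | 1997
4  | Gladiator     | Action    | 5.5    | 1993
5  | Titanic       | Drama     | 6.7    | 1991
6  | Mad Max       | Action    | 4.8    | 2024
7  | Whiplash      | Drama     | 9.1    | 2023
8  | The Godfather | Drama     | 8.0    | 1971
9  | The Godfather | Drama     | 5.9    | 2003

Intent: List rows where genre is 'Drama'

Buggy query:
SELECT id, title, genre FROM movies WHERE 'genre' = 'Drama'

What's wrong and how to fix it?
Bug: 'genre' in single quotes is a string literal, not the column; the comparison is literal-vs-literal and never true

Fix: Remove the quotes around the column name (or use double quotes for an identifier)

Corrected query:
SELECT id, title, genre FROM movies WHERE genre = 'Drama'

Result:
id | title         | genre
---+---------------+------
1  | Moonlight     | Drama
5  | Titanic       | Drama
7  | Whiplash      | Drama
8  | The Godfather | Drama
9  | The Godfather | Drama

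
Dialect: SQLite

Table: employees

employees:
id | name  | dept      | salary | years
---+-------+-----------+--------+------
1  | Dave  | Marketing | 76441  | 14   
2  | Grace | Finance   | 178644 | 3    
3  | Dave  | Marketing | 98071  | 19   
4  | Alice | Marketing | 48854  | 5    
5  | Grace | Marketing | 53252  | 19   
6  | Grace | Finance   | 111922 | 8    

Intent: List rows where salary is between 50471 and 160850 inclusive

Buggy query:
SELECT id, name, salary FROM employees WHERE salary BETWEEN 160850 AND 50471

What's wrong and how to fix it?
Bug: The bounds are reversed; BETWEEN a AND b requires a <= b to match anything

Fix: Swap the bounds so the smaller value comes first

Corrected query:
SELECT id, name, salary FROM employees WHERE salary BETWEEN 50471 AND 160850

Result:
id | name  | salary
---+-------+-------
1  | Dave  | 76441 
3  | Dave  | 98071 
5  | Grace | 53252 
6  | Grace | 111922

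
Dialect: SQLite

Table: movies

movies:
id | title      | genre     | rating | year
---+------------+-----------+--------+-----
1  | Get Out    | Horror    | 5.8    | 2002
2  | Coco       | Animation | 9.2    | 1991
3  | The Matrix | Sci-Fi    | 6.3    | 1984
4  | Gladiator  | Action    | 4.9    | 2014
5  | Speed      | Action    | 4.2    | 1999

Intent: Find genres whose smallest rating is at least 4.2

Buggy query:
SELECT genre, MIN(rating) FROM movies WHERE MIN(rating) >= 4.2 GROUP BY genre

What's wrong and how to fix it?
Bug: MIN() in WHERE is a misuse of aggregate

Fix: Use HAVING for the per-group MIN condition

Corrected query:
SELECT genre, MIN(rating) FROM movies GROUP BY genre HAVING MIN(rating) >= 4.2

Result:
genre     | MIN(rating)
----------+------------
Action    | 4.2        
Animation | 9.2        
Horror    | 5.8        
Sci-Fi    | 6.3        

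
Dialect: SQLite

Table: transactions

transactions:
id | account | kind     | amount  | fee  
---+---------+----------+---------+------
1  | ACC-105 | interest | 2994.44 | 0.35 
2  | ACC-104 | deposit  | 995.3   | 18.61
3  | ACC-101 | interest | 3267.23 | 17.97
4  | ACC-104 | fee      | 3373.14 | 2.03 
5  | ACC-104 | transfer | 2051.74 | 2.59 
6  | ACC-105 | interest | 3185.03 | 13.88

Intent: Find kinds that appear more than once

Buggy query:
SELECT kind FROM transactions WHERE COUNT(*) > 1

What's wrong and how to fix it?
Bug: COUNT(*) is an aggregate and cannot be used in WHERE

Fix: Group first, then use HAVING for the count condition

Corrected query:
SELECT kind FROM transactions GROUP BY kind HAVING COUNT(*) > 1

Result:
kind    
--------
interest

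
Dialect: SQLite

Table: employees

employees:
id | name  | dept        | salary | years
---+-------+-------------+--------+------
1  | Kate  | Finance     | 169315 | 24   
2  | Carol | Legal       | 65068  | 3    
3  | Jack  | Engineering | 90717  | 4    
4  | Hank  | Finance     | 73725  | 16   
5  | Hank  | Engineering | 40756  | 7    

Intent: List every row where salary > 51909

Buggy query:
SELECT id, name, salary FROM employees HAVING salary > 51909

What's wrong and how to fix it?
Bug: HAVING filters the output of aggregation, but this query has no GROUP BY and no aggregate functions, so SQLite rejects it (HAVING clause on a non-aggregate query); the condition here is per row

Fix: Replace HAVING with WHERE since the condition applies to individual rows

Corrected query:
SELECT id, name, salary FROM employees WHERE salary > 51909

Result:
id | name  | salary
---+-------+-------
1  | Kate  | 169315
2  | Carol | 65068 
3  | Jack  | 90717 
4  | Hank  | 73725 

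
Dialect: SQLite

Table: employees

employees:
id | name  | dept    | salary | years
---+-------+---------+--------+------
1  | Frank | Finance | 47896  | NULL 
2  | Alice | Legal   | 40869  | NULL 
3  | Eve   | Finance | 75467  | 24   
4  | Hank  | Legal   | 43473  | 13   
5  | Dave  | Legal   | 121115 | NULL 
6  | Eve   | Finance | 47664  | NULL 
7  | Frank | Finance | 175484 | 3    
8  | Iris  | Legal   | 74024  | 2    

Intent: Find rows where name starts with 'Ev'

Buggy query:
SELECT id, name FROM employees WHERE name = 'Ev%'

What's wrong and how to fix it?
Bug: Wildcards only work with LIKE; '=' treats '%' as a literal character

Fix: Use LIKE for wildcard pattern matching

Corrected query:
SELECT id, name FROM employees WHERE name LIKE 'Ev%'

Result:
id | name
---+-----
3  | Eve 
6  | Eve 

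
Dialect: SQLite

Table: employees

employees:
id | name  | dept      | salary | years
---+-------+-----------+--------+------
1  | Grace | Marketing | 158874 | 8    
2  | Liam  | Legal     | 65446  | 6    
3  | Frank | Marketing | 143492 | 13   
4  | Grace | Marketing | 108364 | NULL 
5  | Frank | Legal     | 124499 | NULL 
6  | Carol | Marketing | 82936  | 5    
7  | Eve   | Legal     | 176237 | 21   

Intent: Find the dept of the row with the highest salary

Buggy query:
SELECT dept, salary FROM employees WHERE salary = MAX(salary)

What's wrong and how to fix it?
Bug: WHERE is evaluated per row; an aggregate over the whole table isn't defined there

Fix: Use a subquery: WHERE salary = (SELECT MAX(salary) FROM employees)

Corrected query:
SELECT dept, salary FROM employees WHERE salary = (SELECT MAX(salary) FROM employees)

Result:
dept  | salary
------+-------
Legal | 176237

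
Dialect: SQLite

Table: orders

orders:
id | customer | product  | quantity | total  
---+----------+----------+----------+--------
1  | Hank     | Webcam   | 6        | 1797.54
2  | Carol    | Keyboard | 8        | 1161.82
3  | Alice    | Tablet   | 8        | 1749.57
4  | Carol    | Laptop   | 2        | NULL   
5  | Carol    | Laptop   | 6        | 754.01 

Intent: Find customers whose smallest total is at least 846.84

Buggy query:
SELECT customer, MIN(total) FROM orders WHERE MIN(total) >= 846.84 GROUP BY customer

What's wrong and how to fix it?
Bug: MIN() in WHERE is a misuse of aggregate

Fix: Use HAVING for the per-group MIN condition

Corrected query:
SELECT customer, MIN(total) FROM orders GROUP BY customer HAVING MIN(total) >= 846.84

Result:
customer | MIN(total)
---------+-----------
Alice    | 1749.57   
Hank     | 1797.54   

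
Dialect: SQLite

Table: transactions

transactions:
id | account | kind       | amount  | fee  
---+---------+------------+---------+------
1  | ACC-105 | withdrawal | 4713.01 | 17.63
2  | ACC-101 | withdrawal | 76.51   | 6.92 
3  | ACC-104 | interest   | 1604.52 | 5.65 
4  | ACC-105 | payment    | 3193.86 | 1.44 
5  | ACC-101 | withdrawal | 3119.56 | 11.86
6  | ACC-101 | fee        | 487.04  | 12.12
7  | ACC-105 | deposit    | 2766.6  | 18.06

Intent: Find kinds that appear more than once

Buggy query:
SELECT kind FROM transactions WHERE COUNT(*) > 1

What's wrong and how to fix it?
Bug: COUNT(*) is an aggregate and cannot be used in WHERE

Fix: GROUP BY kind, then filter groups with HAVING COUNT(*) > 1

Corrected query:
SELECT kind FROM transactions GROUP BY kind HAVING COUNT(*) > 1

Result:
kind      
----------
withdrawal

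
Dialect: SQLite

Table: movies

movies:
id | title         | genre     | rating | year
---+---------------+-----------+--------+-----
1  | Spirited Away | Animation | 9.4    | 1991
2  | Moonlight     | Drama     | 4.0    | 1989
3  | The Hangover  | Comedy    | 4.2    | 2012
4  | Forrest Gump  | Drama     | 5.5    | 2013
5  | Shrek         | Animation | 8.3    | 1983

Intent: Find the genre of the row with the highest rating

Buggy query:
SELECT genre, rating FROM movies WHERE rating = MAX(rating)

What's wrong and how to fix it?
Bug: MAX(rating) is an aggregate and cannot be used directly in WHERE

Fix: Wrap MAX in a scalar subquery so WHERE compares against a single value

Corrected query:
SELECT genre, rating FROM movies WHERE rating = (SELECT MAX(rating) FROM movies)

Result:
genre     | rating
----------+-------
Animation | 9.4   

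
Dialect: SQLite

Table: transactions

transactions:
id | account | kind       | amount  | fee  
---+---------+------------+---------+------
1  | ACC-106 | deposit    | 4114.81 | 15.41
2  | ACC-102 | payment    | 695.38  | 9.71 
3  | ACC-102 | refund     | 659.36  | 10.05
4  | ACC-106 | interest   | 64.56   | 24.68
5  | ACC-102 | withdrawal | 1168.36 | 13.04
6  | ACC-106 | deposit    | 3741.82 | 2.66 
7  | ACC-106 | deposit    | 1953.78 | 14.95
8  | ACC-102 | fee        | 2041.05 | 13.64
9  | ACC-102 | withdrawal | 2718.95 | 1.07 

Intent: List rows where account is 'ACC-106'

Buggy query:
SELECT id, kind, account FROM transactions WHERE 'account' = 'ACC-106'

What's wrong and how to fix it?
Bug: Single quotes denote string literals in SQL; the column name is being compared as a constant string

Fix: Reference the column as account without single quotes

Corrected query:
SELECT id, kind, account FROM transactions WHERE account = 'ACC-106'

Result:
id | kind     | account
---+----------+--------
1  | deposit  | ACC-106
4  | interest | ACC-106
6  | deposit  | ACC-106
7  | deposit  | ACC-106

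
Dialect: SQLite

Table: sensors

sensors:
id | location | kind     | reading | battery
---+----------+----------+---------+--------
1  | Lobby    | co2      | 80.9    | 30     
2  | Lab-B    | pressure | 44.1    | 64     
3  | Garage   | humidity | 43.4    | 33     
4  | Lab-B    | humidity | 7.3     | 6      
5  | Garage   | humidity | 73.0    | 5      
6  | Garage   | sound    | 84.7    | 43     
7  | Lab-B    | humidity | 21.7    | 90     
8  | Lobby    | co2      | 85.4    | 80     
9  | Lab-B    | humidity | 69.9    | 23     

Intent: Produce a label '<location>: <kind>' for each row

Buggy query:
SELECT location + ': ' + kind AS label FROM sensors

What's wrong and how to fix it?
Bug: SQLite uses || for string concatenation; + coerces text to numbers (yielding 0)

Fix: Replace + with || to concatenate text

Corrected query:
SELECT location || ': ' || kind AS label FROM sensors

Result:
label           
----------------
Lobby: co2      
Lab-B: pressure 
Garage: humidity
Lab-B: humidity 
Garage: humidity
Garage: sound   
Lab-B: humidity 
Lobby: co2      
Lab-B: humidity 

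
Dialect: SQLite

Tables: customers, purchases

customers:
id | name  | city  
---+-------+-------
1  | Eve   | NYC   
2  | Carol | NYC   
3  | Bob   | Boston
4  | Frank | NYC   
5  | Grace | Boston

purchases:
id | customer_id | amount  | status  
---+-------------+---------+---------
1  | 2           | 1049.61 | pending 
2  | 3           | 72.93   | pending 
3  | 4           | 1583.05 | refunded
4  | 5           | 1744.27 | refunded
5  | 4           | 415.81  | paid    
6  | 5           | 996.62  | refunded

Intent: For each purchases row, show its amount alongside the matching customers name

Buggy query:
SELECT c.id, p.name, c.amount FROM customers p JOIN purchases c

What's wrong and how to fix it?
Bug: Missing join condition: each purchases row is matched to all customers rows instead of just its own

Fix: Specify the join condition linking the foreign key to the parent id

Corrected query:
SELECT c.id, p.name, c.amount FROM customers p JOIN purchases c ON c.customer_id = p.id

Result:
id | name  | amount 
---+-------+--------
1  | Carol | 1049.61
2  | Bob   | 72.93  
3  | Frank | 1583.05
4  | Grace | 1744.27
5  | Frank | 415.81 
6  | Grace | 996.62 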